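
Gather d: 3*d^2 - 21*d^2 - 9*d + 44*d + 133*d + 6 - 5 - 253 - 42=-18*d^2 + 168*d - 294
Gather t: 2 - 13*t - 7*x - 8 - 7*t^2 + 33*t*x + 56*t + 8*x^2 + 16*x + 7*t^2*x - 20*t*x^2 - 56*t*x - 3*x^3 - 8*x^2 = t^2*(7*x - 7) + t*(-20*x^2 - 23*x + 43) - 3*x^3 + 9*x - 6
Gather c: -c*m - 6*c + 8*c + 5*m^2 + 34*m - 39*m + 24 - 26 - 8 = c*(2 - m) + 5*m^2 - 5*m - 10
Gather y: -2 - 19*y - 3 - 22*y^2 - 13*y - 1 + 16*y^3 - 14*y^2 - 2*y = 16*y^3 - 36*y^2 - 34*y - 6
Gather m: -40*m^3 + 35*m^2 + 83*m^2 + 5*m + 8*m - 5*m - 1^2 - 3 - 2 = -40*m^3 + 118*m^2 + 8*m - 6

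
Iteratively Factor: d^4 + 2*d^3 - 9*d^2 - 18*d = (d)*(d^3 + 2*d^2 - 9*d - 18) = d*(d - 3)*(d^2 + 5*d + 6) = d*(d - 3)*(d + 2)*(d + 3)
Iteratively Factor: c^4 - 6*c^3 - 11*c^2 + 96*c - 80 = (c + 4)*(c^3 - 10*c^2 + 29*c - 20) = (c - 4)*(c + 4)*(c^2 - 6*c + 5) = (c - 4)*(c - 1)*(c + 4)*(c - 5)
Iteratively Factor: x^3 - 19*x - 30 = (x - 5)*(x^2 + 5*x + 6) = (x - 5)*(x + 2)*(x + 3)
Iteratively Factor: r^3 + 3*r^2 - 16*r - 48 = (r + 3)*(r^2 - 16) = (r - 4)*(r + 3)*(r + 4)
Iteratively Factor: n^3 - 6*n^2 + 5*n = (n)*(n^2 - 6*n + 5) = n*(n - 5)*(n - 1)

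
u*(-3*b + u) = -3*b*u + u^2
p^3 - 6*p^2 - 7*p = p*(p - 7)*(p + 1)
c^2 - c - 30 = (c - 6)*(c + 5)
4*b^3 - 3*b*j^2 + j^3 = (-2*b + j)^2*(b + j)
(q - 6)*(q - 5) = q^2 - 11*q + 30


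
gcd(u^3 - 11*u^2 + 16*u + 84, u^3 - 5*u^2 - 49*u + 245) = u - 7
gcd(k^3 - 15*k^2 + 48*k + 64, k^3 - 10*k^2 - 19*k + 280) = k - 8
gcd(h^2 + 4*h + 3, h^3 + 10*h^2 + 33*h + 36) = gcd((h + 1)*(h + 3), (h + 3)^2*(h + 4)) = h + 3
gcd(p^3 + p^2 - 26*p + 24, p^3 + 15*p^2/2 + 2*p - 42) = p + 6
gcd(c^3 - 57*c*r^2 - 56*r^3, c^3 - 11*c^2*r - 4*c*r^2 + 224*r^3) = -c + 8*r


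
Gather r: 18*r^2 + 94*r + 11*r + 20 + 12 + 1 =18*r^2 + 105*r + 33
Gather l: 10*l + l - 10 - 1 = 11*l - 11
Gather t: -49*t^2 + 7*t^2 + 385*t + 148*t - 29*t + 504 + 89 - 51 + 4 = -42*t^2 + 504*t + 546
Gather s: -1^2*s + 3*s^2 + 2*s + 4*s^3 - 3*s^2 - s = 4*s^3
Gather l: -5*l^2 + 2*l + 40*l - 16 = -5*l^2 + 42*l - 16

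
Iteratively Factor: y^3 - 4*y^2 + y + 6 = (y - 2)*(y^2 - 2*y - 3) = (y - 3)*(y - 2)*(y + 1)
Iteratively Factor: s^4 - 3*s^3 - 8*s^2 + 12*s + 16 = (s - 2)*(s^3 - s^2 - 10*s - 8) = (s - 2)*(s + 2)*(s^2 - 3*s - 4) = (s - 2)*(s + 1)*(s + 2)*(s - 4)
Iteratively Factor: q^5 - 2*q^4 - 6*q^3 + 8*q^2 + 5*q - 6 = (q + 2)*(q^4 - 4*q^3 + 2*q^2 + 4*q - 3) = (q - 1)*(q + 2)*(q^3 - 3*q^2 - q + 3) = (q - 3)*(q - 1)*(q + 2)*(q^2 - 1) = (q - 3)*(q - 1)*(q + 1)*(q + 2)*(q - 1)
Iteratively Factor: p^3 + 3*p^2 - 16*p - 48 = (p + 3)*(p^2 - 16) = (p + 3)*(p + 4)*(p - 4)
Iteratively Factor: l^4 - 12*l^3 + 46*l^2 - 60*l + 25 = (l - 1)*(l^3 - 11*l^2 + 35*l - 25) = (l - 5)*(l - 1)*(l^2 - 6*l + 5) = (l - 5)^2*(l - 1)*(l - 1)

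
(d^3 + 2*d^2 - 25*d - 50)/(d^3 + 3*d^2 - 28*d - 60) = (d + 5)/(d + 6)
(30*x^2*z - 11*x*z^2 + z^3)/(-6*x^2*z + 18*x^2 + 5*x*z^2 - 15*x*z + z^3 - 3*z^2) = z*(-30*x^2 + 11*x*z - z^2)/(6*x^2*z - 18*x^2 - 5*x*z^2 + 15*x*z - z^3 + 3*z^2)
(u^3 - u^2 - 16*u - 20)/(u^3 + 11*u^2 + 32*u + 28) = (u - 5)/(u + 7)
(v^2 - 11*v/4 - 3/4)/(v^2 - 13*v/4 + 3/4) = (4*v + 1)/(4*v - 1)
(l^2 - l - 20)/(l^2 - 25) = (l + 4)/(l + 5)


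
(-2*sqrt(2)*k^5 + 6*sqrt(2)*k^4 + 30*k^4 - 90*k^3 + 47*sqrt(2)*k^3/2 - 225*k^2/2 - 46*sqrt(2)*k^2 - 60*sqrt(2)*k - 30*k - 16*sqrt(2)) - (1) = -2*sqrt(2)*k^5 + 6*sqrt(2)*k^4 + 30*k^4 - 90*k^3 + 47*sqrt(2)*k^3/2 - 225*k^2/2 - 46*sqrt(2)*k^2 - 60*sqrt(2)*k - 30*k - 16*sqrt(2) - 1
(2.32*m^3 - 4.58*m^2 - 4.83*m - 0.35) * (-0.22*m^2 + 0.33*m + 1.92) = -0.5104*m^5 + 1.7732*m^4 + 4.0056*m^3 - 10.3105*m^2 - 9.3891*m - 0.672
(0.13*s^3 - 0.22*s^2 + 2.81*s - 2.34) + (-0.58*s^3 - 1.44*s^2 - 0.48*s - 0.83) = -0.45*s^3 - 1.66*s^2 + 2.33*s - 3.17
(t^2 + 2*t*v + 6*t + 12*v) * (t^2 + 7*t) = t^4 + 2*t^3*v + 13*t^3 + 26*t^2*v + 42*t^2 + 84*t*v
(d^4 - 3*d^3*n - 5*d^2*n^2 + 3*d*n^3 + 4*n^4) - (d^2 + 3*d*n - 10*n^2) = d^4 - 3*d^3*n - 5*d^2*n^2 - d^2 + 3*d*n^3 - 3*d*n + 4*n^4 + 10*n^2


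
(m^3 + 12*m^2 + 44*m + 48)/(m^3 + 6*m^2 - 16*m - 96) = (m + 2)/(m - 4)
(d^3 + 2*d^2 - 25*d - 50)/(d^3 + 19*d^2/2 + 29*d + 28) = 2*(d^2 - 25)/(2*d^2 + 15*d + 28)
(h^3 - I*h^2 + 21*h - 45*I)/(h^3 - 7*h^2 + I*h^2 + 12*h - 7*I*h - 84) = (h^2 + 2*I*h + 15)/(h^2 + h*(-7 + 4*I) - 28*I)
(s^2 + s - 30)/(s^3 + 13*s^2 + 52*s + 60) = (s - 5)/(s^2 + 7*s + 10)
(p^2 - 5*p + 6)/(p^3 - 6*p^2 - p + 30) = (p - 2)/(p^2 - 3*p - 10)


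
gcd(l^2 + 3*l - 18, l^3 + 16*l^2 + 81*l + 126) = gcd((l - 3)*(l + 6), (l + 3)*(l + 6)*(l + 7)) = l + 6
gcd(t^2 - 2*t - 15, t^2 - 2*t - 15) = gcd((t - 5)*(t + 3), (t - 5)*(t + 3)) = t^2 - 2*t - 15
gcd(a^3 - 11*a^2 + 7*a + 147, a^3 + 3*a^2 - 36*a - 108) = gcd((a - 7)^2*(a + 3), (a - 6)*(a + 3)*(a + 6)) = a + 3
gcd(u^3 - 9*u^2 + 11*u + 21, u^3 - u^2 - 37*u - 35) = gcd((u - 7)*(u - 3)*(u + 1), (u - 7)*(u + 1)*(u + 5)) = u^2 - 6*u - 7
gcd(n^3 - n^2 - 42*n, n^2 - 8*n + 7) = n - 7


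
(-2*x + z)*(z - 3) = -2*x*z + 6*x + z^2 - 3*z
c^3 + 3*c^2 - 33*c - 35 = (c - 5)*(c + 1)*(c + 7)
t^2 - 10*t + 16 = (t - 8)*(t - 2)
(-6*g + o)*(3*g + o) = -18*g^2 - 3*g*o + o^2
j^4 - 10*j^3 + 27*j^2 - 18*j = j*(j - 6)*(j - 3)*(j - 1)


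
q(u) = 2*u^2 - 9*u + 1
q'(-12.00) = -57.00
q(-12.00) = 397.00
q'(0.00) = -9.00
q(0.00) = 1.00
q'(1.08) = -4.68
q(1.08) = -6.39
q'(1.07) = -4.72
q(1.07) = -6.34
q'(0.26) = -7.96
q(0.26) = -1.20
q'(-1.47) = -14.88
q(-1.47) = 18.55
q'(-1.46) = -14.84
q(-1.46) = 18.40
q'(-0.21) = -9.84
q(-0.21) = 2.98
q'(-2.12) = -17.48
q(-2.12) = 29.07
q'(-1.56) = -15.24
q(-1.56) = 19.91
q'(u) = 4*u - 9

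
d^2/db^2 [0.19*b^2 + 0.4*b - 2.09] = 0.380000000000000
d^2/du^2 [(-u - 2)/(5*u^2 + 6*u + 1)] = 2*(-4*(u + 2)*(5*u + 3)^2 + (15*u + 16)*(5*u^2 + 6*u + 1))/(5*u^2 + 6*u + 1)^3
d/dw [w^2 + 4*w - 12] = 2*w + 4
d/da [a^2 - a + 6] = 2*a - 1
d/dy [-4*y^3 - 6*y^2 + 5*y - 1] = -12*y^2 - 12*y + 5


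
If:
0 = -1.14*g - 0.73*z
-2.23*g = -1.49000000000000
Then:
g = 0.67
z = -1.04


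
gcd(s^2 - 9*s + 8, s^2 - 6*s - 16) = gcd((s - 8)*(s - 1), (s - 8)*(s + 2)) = s - 8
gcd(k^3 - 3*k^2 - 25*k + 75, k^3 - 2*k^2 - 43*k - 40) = k + 5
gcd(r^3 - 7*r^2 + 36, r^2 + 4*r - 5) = 1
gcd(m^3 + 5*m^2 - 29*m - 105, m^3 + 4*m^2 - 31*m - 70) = m^2 + 2*m - 35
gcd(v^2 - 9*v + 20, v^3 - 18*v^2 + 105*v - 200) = v - 5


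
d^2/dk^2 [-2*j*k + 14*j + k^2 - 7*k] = 2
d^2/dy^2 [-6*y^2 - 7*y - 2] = -12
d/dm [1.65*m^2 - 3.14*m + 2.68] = 3.3*m - 3.14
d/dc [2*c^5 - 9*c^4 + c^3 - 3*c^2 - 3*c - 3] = 10*c^4 - 36*c^3 + 3*c^2 - 6*c - 3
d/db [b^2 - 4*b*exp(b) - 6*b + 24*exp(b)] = -4*b*exp(b) + 2*b + 20*exp(b) - 6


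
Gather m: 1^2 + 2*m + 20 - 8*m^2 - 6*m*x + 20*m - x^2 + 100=-8*m^2 + m*(22 - 6*x) - x^2 + 121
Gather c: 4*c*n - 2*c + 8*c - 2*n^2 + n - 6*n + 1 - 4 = c*(4*n + 6) - 2*n^2 - 5*n - 3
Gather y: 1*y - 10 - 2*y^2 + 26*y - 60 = -2*y^2 + 27*y - 70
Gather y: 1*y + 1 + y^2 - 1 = y^2 + y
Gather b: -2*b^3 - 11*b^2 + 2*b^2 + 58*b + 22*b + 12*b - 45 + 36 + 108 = -2*b^3 - 9*b^2 + 92*b + 99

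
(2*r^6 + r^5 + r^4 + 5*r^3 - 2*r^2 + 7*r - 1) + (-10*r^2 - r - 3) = 2*r^6 + r^5 + r^4 + 5*r^3 - 12*r^2 + 6*r - 4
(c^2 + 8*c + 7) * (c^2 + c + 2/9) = c^4 + 9*c^3 + 137*c^2/9 + 79*c/9 + 14/9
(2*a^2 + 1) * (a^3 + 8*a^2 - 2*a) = 2*a^5 + 16*a^4 - 3*a^3 + 8*a^2 - 2*a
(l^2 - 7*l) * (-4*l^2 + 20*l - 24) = -4*l^4 + 48*l^3 - 164*l^2 + 168*l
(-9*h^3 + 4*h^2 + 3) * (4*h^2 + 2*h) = -36*h^5 - 2*h^4 + 8*h^3 + 12*h^2 + 6*h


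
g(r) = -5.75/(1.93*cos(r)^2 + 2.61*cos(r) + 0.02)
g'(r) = -5.75*(3.86*sin(r)*cos(r) + 2.61*sin(r))/(1.93*cos(r)^2 + 2.61*cos(r) + 0.02)^2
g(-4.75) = -47.57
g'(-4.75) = -1083.59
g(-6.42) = -1.28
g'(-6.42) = 0.25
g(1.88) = 9.66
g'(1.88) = -22.17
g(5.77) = -1.53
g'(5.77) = 1.19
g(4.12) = 6.88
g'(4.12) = 3.11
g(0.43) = -1.44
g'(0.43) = -0.92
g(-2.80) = 7.92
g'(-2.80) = -3.76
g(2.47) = 6.84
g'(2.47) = 2.09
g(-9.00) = 7.61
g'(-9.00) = -3.76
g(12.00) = -1.60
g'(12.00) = 1.40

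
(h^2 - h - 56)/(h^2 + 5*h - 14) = (h - 8)/(h - 2)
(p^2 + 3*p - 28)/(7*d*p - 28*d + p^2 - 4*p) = (p + 7)/(7*d + p)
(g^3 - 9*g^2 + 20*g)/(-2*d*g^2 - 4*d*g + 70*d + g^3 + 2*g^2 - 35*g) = g*(4 - g)/(2*d*g + 14*d - g^2 - 7*g)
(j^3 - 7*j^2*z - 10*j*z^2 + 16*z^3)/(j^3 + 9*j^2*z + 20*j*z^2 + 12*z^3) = (j^2 - 9*j*z + 8*z^2)/(j^2 + 7*j*z + 6*z^2)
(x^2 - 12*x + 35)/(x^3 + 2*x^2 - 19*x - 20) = (x^2 - 12*x + 35)/(x^3 + 2*x^2 - 19*x - 20)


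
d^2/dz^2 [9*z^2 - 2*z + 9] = 18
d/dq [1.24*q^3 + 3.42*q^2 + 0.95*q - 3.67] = 3.72*q^2 + 6.84*q + 0.95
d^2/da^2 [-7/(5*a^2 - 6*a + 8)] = 14*(25*a^2 - 30*a - 4*(5*a - 3)^2 + 40)/(5*a^2 - 6*a + 8)^3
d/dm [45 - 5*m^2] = -10*m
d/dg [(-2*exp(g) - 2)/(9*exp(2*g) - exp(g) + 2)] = 2*((exp(g) + 1)*(18*exp(g) - 1) - 9*exp(2*g) + exp(g) - 2)*exp(g)/(9*exp(2*g) - exp(g) + 2)^2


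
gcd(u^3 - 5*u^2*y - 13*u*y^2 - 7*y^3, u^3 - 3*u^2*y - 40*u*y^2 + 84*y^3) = -u + 7*y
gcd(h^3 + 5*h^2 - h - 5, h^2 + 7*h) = 1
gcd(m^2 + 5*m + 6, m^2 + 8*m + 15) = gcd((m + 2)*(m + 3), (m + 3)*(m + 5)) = m + 3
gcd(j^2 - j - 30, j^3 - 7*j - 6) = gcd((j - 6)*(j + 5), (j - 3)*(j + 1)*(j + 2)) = 1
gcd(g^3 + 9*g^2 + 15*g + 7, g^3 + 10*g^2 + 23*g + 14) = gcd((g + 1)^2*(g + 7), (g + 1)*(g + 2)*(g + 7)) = g^2 + 8*g + 7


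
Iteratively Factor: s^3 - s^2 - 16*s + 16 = (s - 1)*(s^2 - 16) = (s - 1)*(s + 4)*(s - 4)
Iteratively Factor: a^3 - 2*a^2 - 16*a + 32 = (a - 4)*(a^2 + 2*a - 8) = (a - 4)*(a - 2)*(a + 4)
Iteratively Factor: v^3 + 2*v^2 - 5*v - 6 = (v + 1)*(v^2 + v - 6) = (v - 2)*(v + 1)*(v + 3)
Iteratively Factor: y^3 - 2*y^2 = (y - 2)*(y^2) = y*(y - 2)*(y)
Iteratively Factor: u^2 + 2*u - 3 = (u + 3)*(u - 1)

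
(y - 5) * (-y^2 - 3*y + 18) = -y^3 + 2*y^2 + 33*y - 90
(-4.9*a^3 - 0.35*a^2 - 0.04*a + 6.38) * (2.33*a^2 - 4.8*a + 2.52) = -11.417*a^5 + 22.7045*a^4 - 10.7612*a^3 + 14.1754*a^2 - 30.7248*a + 16.0776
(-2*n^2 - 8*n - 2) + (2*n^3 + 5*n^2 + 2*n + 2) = 2*n^3 + 3*n^2 - 6*n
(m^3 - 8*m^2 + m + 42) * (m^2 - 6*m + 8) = m^5 - 14*m^4 + 57*m^3 - 28*m^2 - 244*m + 336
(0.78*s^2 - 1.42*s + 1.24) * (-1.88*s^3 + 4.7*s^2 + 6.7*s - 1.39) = -1.4664*s^5 + 6.3356*s^4 - 3.7792*s^3 - 4.7702*s^2 + 10.2818*s - 1.7236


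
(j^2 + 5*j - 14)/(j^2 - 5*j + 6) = (j + 7)/(j - 3)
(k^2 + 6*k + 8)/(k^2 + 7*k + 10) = (k + 4)/(k + 5)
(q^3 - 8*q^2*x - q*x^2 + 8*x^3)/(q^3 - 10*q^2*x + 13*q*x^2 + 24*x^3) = (-q + x)/(-q + 3*x)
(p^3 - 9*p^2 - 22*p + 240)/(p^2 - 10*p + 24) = (p^2 - 3*p - 40)/(p - 4)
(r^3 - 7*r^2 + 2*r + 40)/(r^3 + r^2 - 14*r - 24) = (r - 5)/(r + 3)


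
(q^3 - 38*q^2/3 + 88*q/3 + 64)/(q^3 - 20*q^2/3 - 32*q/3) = (q - 6)/q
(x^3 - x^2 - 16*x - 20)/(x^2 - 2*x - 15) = (x^2 + 4*x + 4)/(x + 3)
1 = 1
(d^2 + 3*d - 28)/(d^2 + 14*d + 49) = (d - 4)/(d + 7)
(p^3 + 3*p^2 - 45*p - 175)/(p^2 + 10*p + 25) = p - 7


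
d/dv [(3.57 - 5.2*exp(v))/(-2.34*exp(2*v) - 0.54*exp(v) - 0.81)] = (-12.168*exp(2*v) + 16.7076*exp(v) + 6.1398)*exp(v)/(5.4756*exp(4*v) + 2.5272*exp(3*v) + 4.0824*exp(2*v) + 0.8748*exp(v) + 0.6561)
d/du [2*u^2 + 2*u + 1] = 4*u + 2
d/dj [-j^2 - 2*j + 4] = -2*j - 2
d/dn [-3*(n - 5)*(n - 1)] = 18 - 6*n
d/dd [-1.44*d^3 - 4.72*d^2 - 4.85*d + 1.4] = -4.32*d^2 - 9.44*d - 4.85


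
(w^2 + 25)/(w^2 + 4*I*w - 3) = (w^2 + 25)/(w^2 + 4*I*w - 3)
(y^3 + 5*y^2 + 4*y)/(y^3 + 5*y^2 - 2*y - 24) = y*(y + 1)/(y^2 + y - 6)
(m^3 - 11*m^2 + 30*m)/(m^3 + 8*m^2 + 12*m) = (m^2 - 11*m + 30)/(m^2 + 8*m + 12)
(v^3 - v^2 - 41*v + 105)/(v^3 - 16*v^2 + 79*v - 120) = (v + 7)/(v - 8)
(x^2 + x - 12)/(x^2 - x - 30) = (-x^2 - x + 12)/(-x^2 + x + 30)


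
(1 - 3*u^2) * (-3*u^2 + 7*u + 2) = 9*u^4 - 21*u^3 - 9*u^2 + 7*u + 2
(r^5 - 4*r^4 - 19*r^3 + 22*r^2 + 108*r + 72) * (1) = r^5 - 4*r^4 - 19*r^3 + 22*r^2 + 108*r + 72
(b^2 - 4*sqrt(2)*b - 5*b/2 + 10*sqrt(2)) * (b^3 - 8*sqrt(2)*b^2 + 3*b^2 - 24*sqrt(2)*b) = b^5 - 12*sqrt(2)*b^4 + b^4/2 - 6*sqrt(2)*b^3 + 113*b^3/2 + 32*b^2 + 90*sqrt(2)*b^2 - 480*b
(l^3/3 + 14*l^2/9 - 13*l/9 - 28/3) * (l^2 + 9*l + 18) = l^5/3 + 41*l^4/9 + 167*l^3/9 + 17*l^2/3 - 110*l - 168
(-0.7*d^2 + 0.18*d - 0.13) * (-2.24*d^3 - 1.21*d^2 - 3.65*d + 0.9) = 1.568*d^5 + 0.4438*d^4 + 2.6284*d^3 - 1.1297*d^2 + 0.6365*d - 0.117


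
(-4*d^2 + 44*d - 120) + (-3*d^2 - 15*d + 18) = -7*d^2 + 29*d - 102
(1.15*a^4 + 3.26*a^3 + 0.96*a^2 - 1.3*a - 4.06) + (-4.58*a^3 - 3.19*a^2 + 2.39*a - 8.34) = 1.15*a^4 - 1.32*a^3 - 2.23*a^2 + 1.09*a - 12.4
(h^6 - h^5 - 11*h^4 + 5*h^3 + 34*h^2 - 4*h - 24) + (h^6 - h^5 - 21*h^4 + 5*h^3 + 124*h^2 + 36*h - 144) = 2*h^6 - 2*h^5 - 32*h^4 + 10*h^3 + 158*h^2 + 32*h - 168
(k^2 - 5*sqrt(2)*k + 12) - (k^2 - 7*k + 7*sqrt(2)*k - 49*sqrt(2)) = -12*sqrt(2)*k + 7*k + 12 + 49*sqrt(2)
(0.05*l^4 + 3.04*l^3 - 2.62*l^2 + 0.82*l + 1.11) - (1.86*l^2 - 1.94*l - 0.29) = 0.05*l^4 + 3.04*l^3 - 4.48*l^2 + 2.76*l + 1.4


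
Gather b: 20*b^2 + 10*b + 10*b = 20*b^2 + 20*b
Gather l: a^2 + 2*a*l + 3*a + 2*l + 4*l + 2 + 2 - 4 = a^2 + 3*a + l*(2*a + 6)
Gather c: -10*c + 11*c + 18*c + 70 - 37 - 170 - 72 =19*c - 209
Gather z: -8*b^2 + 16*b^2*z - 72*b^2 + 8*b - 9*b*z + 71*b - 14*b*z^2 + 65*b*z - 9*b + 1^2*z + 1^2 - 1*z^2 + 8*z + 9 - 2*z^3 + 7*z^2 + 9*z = -80*b^2 + 70*b - 2*z^3 + z^2*(6 - 14*b) + z*(16*b^2 + 56*b + 18) + 10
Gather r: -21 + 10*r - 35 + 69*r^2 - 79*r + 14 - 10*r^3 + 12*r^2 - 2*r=-10*r^3 + 81*r^2 - 71*r - 42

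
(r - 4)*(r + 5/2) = r^2 - 3*r/2 - 10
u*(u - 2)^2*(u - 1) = u^4 - 5*u^3 + 8*u^2 - 4*u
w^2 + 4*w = w*(w + 4)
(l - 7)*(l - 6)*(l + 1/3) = l^3 - 38*l^2/3 + 113*l/3 + 14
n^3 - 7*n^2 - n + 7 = (n - 7)*(n - 1)*(n + 1)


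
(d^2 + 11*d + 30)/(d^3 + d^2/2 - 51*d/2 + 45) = 2*(d + 5)/(2*d^2 - 11*d + 15)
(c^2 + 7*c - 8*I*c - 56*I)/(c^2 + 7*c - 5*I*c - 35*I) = (c - 8*I)/(c - 5*I)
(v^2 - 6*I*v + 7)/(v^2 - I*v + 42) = (v + I)/(v + 6*I)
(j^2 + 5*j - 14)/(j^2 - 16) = (j^2 + 5*j - 14)/(j^2 - 16)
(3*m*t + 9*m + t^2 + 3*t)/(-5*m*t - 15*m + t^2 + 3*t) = (3*m + t)/(-5*m + t)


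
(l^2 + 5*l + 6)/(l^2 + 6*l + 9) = (l + 2)/(l + 3)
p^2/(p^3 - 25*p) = p/(p^2 - 25)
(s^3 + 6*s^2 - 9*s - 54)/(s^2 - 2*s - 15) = (s^2 + 3*s - 18)/(s - 5)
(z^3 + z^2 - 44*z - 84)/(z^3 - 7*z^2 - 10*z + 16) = (z^2 - z - 42)/(z^2 - 9*z + 8)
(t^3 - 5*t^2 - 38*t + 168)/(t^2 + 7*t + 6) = (t^2 - 11*t + 28)/(t + 1)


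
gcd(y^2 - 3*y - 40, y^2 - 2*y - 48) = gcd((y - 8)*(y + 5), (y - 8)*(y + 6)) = y - 8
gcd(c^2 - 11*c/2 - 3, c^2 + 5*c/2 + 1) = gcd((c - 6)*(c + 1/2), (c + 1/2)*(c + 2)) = c + 1/2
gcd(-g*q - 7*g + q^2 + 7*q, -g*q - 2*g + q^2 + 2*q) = -g + q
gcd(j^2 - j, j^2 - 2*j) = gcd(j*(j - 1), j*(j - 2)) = j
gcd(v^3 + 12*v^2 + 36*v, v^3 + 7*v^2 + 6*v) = v^2 + 6*v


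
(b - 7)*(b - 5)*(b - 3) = b^3 - 15*b^2 + 71*b - 105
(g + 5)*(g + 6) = g^2 + 11*g + 30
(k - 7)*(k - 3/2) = k^2 - 17*k/2 + 21/2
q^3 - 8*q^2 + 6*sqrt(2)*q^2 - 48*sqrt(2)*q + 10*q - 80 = (q - 8)*(q + sqrt(2))*(q + 5*sqrt(2))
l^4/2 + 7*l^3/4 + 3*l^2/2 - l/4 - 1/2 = (l/2 + 1)*(l - 1/2)*(l + 1)^2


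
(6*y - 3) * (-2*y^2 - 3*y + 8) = -12*y^3 - 12*y^2 + 57*y - 24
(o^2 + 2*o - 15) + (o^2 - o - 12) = 2*o^2 + o - 27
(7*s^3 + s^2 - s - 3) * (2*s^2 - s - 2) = 14*s^5 - 5*s^4 - 17*s^3 - 7*s^2 + 5*s + 6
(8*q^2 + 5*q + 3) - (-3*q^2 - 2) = 11*q^2 + 5*q + 5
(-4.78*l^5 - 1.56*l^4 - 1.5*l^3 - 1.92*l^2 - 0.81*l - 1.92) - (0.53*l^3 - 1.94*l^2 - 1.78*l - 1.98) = -4.78*l^5 - 1.56*l^4 - 2.03*l^3 + 0.02*l^2 + 0.97*l + 0.0600000000000001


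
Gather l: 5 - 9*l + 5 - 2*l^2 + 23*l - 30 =-2*l^2 + 14*l - 20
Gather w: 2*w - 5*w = -3*w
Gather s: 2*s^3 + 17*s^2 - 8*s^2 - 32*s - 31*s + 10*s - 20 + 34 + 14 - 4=2*s^3 + 9*s^2 - 53*s + 24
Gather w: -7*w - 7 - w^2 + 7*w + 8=1 - w^2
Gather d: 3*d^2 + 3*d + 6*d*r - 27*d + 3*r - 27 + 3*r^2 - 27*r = 3*d^2 + d*(6*r - 24) + 3*r^2 - 24*r - 27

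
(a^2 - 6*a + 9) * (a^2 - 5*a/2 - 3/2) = a^4 - 17*a^3/2 + 45*a^2/2 - 27*a/2 - 27/2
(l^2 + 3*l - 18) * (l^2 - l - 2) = l^4 + 2*l^3 - 23*l^2 + 12*l + 36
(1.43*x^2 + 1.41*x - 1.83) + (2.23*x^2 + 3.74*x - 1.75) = 3.66*x^2 + 5.15*x - 3.58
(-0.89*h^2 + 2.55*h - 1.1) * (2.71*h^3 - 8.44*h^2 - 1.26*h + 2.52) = -2.4119*h^5 + 14.4221*h^4 - 23.3816*h^3 + 3.8282*h^2 + 7.812*h - 2.772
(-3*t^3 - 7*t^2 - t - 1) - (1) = -3*t^3 - 7*t^2 - t - 2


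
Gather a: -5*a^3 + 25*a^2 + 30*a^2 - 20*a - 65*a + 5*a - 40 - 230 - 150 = -5*a^3 + 55*a^2 - 80*a - 420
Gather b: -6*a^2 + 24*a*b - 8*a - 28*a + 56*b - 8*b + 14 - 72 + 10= -6*a^2 - 36*a + b*(24*a + 48) - 48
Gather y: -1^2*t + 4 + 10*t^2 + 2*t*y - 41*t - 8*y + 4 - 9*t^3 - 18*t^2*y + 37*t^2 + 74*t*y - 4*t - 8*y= -9*t^3 + 47*t^2 - 46*t + y*(-18*t^2 + 76*t - 16) + 8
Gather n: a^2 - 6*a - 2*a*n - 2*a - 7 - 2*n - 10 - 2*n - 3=a^2 - 8*a + n*(-2*a - 4) - 20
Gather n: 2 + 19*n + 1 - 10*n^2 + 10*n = -10*n^2 + 29*n + 3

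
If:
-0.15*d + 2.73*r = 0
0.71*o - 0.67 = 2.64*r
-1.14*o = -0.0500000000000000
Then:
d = -4.40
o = 0.04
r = -0.24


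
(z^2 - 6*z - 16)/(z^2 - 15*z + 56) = (z + 2)/(z - 7)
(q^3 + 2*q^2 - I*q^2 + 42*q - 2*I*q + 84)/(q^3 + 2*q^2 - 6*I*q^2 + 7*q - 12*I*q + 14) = (q + 6*I)/(q + I)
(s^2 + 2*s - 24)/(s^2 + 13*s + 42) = (s - 4)/(s + 7)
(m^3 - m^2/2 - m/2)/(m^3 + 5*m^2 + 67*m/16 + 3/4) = 8*m*(2*m^2 - m - 1)/(16*m^3 + 80*m^2 + 67*m + 12)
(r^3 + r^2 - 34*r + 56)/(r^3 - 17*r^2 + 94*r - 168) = (r^2 + 5*r - 14)/(r^2 - 13*r + 42)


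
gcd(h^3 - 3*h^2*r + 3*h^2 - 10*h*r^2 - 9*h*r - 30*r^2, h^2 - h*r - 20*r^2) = -h + 5*r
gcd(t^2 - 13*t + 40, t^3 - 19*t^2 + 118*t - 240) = t^2 - 13*t + 40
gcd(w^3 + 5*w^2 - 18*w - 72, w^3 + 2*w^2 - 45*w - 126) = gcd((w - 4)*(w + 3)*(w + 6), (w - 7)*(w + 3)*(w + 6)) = w^2 + 9*w + 18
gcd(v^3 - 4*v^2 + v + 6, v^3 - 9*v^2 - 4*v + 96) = 1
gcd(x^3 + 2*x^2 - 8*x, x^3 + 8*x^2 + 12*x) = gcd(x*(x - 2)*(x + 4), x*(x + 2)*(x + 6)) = x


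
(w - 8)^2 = w^2 - 16*w + 64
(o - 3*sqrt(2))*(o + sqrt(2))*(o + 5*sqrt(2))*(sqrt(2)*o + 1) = sqrt(2)*o^4 + 7*o^3 - 23*sqrt(2)*o^2 - 86*o - 30*sqrt(2)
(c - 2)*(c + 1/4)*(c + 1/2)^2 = c^4 - 3*c^3/4 - 2*c^2 - 15*c/16 - 1/8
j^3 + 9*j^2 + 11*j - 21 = (j - 1)*(j + 3)*(j + 7)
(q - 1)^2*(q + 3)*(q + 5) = q^4 + 6*q^3 - 22*q + 15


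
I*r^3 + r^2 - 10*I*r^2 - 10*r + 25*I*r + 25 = (r - 5)^2*(I*r + 1)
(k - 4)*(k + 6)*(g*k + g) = g*k^3 + 3*g*k^2 - 22*g*k - 24*g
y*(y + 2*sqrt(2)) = y^2 + 2*sqrt(2)*y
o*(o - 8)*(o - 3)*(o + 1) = o^4 - 10*o^3 + 13*o^2 + 24*o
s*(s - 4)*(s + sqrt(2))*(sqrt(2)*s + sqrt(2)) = sqrt(2)*s^4 - 3*sqrt(2)*s^3 + 2*s^3 - 6*s^2 - 4*sqrt(2)*s^2 - 8*s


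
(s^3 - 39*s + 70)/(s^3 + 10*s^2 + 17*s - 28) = (s^2 - 7*s + 10)/(s^2 + 3*s - 4)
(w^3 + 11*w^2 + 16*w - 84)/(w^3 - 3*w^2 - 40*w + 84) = (w + 7)/(w - 7)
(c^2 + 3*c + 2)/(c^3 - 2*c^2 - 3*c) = (c + 2)/(c*(c - 3))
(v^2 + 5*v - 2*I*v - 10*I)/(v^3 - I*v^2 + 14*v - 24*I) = (v + 5)/(v^2 + I*v + 12)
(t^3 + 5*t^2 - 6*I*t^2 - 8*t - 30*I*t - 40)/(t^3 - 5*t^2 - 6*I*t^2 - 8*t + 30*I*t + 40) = (t + 5)/(t - 5)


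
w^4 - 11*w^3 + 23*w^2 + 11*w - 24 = (w - 8)*(w - 3)*(w - 1)*(w + 1)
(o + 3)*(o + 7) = o^2 + 10*o + 21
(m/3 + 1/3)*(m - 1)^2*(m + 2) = m^4/3 + m^3/3 - m^2 - m/3 + 2/3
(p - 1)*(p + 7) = p^2 + 6*p - 7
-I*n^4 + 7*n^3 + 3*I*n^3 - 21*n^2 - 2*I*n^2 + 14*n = n*(n - 2)*(n + 7*I)*(-I*n + I)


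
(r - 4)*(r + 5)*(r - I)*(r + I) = r^4 + r^3 - 19*r^2 + r - 20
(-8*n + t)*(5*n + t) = -40*n^2 - 3*n*t + t^2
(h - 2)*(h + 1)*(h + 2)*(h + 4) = h^4 + 5*h^3 - 20*h - 16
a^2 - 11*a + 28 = (a - 7)*(a - 4)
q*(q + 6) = q^2 + 6*q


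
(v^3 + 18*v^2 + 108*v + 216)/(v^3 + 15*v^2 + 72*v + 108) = (v + 6)/(v + 3)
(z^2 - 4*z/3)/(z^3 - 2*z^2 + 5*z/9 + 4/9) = 3*z/(3*z^2 - 2*z - 1)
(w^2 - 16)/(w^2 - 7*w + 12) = (w + 4)/(w - 3)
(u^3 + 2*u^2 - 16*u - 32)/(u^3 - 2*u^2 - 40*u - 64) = (u - 4)/(u - 8)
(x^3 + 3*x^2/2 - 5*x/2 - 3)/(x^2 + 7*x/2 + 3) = (2*x^2 - x - 3)/(2*x + 3)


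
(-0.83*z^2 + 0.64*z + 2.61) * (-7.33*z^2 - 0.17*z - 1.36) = 6.0839*z^4 - 4.5501*z^3 - 18.1113*z^2 - 1.3141*z - 3.5496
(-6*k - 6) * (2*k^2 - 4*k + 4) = -12*k^3 + 12*k^2 - 24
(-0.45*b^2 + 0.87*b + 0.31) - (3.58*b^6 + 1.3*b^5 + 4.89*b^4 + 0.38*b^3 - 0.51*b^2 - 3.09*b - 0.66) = -3.58*b^6 - 1.3*b^5 - 4.89*b^4 - 0.38*b^3 + 0.06*b^2 + 3.96*b + 0.97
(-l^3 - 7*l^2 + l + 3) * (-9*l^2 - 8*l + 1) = 9*l^5 + 71*l^4 + 46*l^3 - 42*l^2 - 23*l + 3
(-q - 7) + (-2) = -q - 9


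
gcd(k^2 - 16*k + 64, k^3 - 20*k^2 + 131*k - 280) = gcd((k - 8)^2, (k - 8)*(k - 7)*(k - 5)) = k - 8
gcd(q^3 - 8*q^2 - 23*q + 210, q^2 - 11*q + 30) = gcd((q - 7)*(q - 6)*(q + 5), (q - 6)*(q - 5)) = q - 6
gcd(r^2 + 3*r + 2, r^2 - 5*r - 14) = r + 2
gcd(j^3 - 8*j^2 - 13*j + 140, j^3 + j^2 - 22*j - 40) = j^2 - j - 20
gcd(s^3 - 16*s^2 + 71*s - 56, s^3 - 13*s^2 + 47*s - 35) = s^2 - 8*s + 7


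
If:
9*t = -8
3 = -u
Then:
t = -8/9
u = -3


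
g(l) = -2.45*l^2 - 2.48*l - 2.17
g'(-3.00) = 12.22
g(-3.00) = -16.78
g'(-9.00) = 41.62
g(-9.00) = -178.30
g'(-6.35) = 28.64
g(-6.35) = -85.21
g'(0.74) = -6.11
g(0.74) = -5.35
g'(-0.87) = 1.78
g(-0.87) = -1.87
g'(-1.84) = 6.54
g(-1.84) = -5.90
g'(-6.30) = 28.39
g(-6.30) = -83.79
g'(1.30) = -8.85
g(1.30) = -9.53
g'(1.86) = -11.59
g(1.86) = -15.26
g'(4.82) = -26.10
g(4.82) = -71.04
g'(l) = -4.9*l - 2.48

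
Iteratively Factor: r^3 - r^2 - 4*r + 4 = (r + 2)*(r^2 - 3*r + 2) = (r - 2)*(r + 2)*(r - 1)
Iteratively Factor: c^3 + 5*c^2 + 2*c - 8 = (c - 1)*(c^2 + 6*c + 8) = (c - 1)*(c + 2)*(c + 4)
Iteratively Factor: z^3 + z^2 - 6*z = (z)*(z^2 + z - 6) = z*(z + 3)*(z - 2)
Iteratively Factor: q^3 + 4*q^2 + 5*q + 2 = (q + 1)*(q^2 + 3*q + 2) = (q + 1)*(q + 2)*(q + 1)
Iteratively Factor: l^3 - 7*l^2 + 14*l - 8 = (l - 1)*(l^2 - 6*l + 8) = (l - 2)*(l - 1)*(l - 4)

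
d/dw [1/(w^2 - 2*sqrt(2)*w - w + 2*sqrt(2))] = (-2*w + 1 + 2*sqrt(2))/(w^2 - 2*sqrt(2)*w - w + 2*sqrt(2))^2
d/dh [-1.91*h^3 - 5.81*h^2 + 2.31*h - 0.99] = -5.73*h^2 - 11.62*h + 2.31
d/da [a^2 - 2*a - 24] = 2*a - 2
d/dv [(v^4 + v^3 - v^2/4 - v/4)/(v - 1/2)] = 3*v^2 + 3*v + 1/2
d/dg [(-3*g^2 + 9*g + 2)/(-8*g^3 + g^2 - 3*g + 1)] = (-24*g^4 + 144*g^3 + 48*g^2 - 10*g + 15)/(64*g^6 - 16*g^5 + 49*g^4 - 22*g^3 + 11*g^2 - 6*g + 1)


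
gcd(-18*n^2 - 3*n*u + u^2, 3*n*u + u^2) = 3*n + u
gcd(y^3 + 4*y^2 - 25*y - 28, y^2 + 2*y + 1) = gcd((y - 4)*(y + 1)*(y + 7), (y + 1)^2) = y + 1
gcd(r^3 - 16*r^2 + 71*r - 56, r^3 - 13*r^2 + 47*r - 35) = r^2 - 8*r + 7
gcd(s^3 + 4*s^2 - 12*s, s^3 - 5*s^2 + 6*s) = s^2 - 2*s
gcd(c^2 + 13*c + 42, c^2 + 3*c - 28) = c + 7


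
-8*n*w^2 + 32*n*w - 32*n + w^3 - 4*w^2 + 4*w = (-8*n + w)*(w - 2)^2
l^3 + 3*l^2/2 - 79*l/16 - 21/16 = (l - 7/4)*(l + 1/4)*(l + 3)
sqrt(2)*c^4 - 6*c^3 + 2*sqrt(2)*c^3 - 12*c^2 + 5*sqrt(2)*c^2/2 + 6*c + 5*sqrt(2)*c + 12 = (c + 2)*(c - 2*sqrt(2))*(c - 3*sqrt(2)/2)*(sqrt(2)*c + 1)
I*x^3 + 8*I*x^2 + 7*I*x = x*(x + 7)*(I*x + I)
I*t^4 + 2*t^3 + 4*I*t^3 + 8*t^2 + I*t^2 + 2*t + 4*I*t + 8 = (t + 4)*(t - 2*I)*(t + I)*(I*t + 1)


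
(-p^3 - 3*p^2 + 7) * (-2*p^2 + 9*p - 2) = 2*p^5 - 3*p^4 - 25*p^3 - 8*p^2 + 63*p - 14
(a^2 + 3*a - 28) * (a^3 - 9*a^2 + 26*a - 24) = a^5 - 6*a^4 - 29*a^3 + 306*a^2 - 800*a + 672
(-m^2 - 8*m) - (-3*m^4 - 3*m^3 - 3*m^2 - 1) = 3*m^4 + 3*m^3 + 2*m^2 - 8*m + 1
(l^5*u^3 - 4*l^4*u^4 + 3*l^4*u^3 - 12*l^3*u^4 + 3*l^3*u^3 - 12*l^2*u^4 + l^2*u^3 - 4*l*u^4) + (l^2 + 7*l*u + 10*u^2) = l^5*u^3 - 4*l^4*u^4 + 3*l^4*u^3 - 12*l^3*u^4 + 3*l^3*u^3 - 12*l^2*u^4 + l^2*u^3 + l^2 - 4*l*u^4 + 7*l*u + 10*u^2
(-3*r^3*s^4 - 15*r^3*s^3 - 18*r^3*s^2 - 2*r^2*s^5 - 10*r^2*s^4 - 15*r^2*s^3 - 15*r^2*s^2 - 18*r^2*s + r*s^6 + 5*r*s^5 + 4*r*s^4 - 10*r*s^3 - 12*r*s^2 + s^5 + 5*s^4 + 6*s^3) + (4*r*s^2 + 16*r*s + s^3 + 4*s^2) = -3*r^3*s^4 - 15*r^3*s^3 - 18*r^3*s^2 - 2*r^2*s^5 - 10*r^2*s^4 - 15*r^2*s^3 - 15*r^2*s^2 - 18*r^2*s + r*s^6 + 5*r*s^5 + 4*r*s^4 - 10*r*s^3 - 8*r*s^2 + 16*r*s + s^5 + 5*s^4 + 7*s^3 + 4*s^2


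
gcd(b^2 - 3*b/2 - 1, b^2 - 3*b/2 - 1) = b^2 - 3*b/2 - 1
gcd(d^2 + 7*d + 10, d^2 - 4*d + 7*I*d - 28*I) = 1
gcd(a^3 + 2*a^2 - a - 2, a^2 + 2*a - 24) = 1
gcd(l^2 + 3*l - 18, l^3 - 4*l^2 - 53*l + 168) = l - 3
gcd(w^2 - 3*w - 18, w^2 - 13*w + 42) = w - 6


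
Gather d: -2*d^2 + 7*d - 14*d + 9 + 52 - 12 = -2*d^2 - 7*d + 49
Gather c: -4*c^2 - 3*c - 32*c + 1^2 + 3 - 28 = -4*c^2 - 35*c - 24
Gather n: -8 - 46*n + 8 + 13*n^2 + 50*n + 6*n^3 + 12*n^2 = 6*n^3 + 25*n^2 + 4*n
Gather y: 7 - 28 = -21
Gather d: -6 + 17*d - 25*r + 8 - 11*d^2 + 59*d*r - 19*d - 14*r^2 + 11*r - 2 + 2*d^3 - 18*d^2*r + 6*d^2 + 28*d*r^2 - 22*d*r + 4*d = 2*d^3 + d^2*(-18*r - 5) + d*(28*r^2 + 37*r + 2) - 14*r^2 - 14*r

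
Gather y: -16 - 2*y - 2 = -2*y - 18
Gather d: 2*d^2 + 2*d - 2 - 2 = 2*d^2 + 2*d - 4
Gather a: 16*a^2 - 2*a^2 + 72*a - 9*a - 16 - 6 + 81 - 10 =14*a^2 + 63*a + 49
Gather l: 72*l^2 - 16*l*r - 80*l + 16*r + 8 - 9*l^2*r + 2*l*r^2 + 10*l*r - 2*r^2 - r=l^2*(72 - 9*r) + l*(2*r^2 - 6*r - 80) - 2*r^2 + 15*r + 8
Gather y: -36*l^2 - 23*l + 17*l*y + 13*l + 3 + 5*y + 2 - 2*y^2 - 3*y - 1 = -36*l^2 - 10*l - 2*y^2 + y*(17*l + 2) + 4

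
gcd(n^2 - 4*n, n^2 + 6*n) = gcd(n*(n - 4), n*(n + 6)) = n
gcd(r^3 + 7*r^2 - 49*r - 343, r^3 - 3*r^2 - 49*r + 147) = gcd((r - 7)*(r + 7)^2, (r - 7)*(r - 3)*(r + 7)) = r^2 - 49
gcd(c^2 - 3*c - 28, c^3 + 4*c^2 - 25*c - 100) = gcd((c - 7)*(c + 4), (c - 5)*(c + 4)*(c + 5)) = c + 4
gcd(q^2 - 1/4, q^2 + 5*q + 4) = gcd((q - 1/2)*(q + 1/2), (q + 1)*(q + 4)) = 1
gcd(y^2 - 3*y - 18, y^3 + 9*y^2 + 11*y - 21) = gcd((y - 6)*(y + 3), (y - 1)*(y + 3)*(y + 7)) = y + 3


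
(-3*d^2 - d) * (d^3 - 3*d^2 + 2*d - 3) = -3*d^5 + 8*d^4 - 3*d^3 + 7*d^2 + 3*d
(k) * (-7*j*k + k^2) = -7*j*k^2 + k^3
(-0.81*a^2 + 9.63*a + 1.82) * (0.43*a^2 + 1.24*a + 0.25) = -0.3483*a^4 + 3.1365*a^3 + 12.5213*a^2 + 4.6643*a + 0.455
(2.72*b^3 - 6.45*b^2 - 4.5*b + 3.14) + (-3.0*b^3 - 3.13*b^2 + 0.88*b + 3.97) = -0.28*b^3 - 9.58*b^2 - 3.62*b + 7.11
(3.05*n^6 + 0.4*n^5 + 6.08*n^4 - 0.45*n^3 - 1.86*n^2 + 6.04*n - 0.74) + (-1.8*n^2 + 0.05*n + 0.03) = 3.05*n^6 + 0.4*n^5 + 6.08*n^4 - 0.45*n^3 - 3.66*n^2 + 6.09*n - 0.71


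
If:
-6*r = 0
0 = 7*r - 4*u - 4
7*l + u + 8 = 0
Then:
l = -1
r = 0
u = -1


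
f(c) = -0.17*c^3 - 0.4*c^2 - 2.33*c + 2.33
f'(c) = -0.51*c^2 - 0.8*c - 2.33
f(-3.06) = 10.59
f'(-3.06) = -4.66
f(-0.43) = 3.27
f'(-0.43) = -2.08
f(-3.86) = 15.14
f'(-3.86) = -6.84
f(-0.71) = 3.84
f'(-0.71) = -2.02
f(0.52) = 0.99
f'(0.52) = -2.88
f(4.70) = -35.11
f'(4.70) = -17.36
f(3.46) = -17.56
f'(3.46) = -11.20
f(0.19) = 1.87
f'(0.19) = -2.50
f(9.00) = -174.97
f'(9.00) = -50.84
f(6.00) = -62.77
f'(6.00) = -25.49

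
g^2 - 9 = (g - 3)*(g + 3)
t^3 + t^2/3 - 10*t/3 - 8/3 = (t - 2)*(t + 1)*(t + 4/3)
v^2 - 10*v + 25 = (v - 5)^2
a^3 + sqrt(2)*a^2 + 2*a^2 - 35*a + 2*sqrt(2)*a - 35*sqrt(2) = (a - 5)*(a + 7)*(a + sqrt(2))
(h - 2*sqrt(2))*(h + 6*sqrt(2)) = h^2 + 4*sqrt(2)*h - 24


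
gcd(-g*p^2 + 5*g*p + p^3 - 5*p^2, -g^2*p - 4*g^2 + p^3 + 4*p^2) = -g + p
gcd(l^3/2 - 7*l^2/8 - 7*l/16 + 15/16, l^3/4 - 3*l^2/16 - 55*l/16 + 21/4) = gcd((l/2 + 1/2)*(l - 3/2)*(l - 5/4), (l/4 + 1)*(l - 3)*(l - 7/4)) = 1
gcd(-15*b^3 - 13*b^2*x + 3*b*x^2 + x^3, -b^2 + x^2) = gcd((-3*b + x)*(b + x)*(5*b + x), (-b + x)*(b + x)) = b + x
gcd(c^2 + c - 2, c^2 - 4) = c + 2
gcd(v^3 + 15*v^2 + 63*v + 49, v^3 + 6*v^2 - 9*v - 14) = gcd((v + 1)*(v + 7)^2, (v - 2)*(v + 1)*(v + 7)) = v^2 + 8*v + 7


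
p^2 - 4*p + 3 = (p - 3)*(p - 1)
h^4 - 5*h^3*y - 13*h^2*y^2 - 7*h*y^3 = h*(h - 7*y)*(h + y)^2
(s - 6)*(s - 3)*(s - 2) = s^3 - 11*s^2 + 36*s - 36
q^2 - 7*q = q*(q - 7)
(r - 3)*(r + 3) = r^2 - 9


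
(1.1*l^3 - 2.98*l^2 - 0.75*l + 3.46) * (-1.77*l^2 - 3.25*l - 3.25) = -1.947*l^5 + 1.6996*l^4 + 7.4375*l^3 + 5.9983*l^2 - 8.8075*l - 11.245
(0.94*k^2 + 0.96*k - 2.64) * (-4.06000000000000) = -3.8164*k^2 - 3.8976*k + 10.7184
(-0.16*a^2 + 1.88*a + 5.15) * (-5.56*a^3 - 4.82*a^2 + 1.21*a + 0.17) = 0.8896*a^5 - 9.6816*a^4 - 37.8892*a^3 - 22.5754*a^2 + 6.5511*a + 0.8755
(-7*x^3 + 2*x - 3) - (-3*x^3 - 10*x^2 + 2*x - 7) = -4*x^3 + 10*x^2 + 4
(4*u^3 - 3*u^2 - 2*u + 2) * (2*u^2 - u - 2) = 8*u^5 - 10*u^4 - 9*u^3 + 12*u^2 + 2*u - 4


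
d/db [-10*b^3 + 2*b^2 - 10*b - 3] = -30*b^2 + 4*b - 10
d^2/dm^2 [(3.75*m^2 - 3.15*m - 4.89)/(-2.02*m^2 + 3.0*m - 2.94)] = (-19.74348*m^3 + 253.341936*m^2 - 290.04372*m + 20.677536)/(8.242408*m^6 - 36.7236*m^5 + 90.529128*m^4 - 133.8984*m^3 + 131.760216*m^2 - 77.7924*m + 25.412184)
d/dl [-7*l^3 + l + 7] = 1 - 21*l^2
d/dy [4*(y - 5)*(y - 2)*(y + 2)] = 12*y^2 - 40*y - 16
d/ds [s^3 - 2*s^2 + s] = 3*s^2 - 4*s + 1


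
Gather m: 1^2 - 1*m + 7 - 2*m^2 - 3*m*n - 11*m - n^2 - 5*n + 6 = -2*m^2 + m*(-3*n - 12) - n^2 - 5*n + 14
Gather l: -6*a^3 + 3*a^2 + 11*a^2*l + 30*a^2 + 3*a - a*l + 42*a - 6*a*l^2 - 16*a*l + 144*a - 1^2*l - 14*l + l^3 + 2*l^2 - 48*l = -6*a^3 + 33*a^2 + 189*a + l^3 + l^2*(2 - 6*a) + l*(11*a^2 - 17*a - 63)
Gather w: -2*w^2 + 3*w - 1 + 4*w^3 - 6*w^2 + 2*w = 4*w^3 - 8*w^2 + 5*w - 1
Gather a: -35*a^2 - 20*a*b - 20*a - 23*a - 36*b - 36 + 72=-35*a^2 + a*(-20*b - 43) - 36*b + 36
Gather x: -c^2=-c^2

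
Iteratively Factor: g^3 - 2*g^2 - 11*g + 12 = (g - 1)*(g^2 - g - 12) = (g - 4)*(g - 1)*(g + 3)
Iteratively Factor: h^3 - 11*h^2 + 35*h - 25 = (h - 5)*(h^2 - 6*h + 5) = (h - 5)^2*(h - 1)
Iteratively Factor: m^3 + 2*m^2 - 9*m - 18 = (m - 3)*(m^2 + 5*m + 6) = (m - 3)*(m + 2)*(m + 3)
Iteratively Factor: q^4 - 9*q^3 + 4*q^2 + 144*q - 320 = (q - 4)*(q^3 - 5*q^2 - 16*q + 80) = (q - 4)*(q + 4)*(q^2 - 9*q + 20) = (q - 5)*(q - 4)*(q + 4)*(q - 4)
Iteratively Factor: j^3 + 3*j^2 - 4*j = (j)*(j^2 + 3*j - 4) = j*(j + 4)*(j - 1)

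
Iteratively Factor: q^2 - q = (q - 1)*(q)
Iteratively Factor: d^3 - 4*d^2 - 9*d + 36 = (d - 4)*(d^2 - 9) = (d - 4)*(d + 3)*(d - 3)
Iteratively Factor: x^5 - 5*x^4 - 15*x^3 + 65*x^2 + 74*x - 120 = (x - 1)*(x^4 - 4*x^3 - 19*x^2 + 46*x + 120) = (x - 5)*(x - 1)*(x^3 + x^2 - 14*x - 24) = (x - 5)*(x - 1)*(x + 2)*(x^2 - x - 12) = (x - 5)*(x - 4)*(x - 1)*(x + 2)*(x + 3)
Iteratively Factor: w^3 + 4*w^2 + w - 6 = (w + 2)*(w^2 + 2*w - 3) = (w - 1)*(w + 2)*(w + 3)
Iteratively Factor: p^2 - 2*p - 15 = (p + 3)*(p - 5)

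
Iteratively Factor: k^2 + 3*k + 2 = (k + 1)*(k + 2)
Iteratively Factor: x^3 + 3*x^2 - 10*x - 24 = (x - 3)*(x^2 + 6*x + 8) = (x - 3)*(x + 4)*(x + 2)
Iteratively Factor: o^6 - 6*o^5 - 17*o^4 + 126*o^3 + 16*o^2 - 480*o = (o - 5)*(o^5 - o^4 - 22*o^3 + 16*o^2 + 96*o) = o*(o - 5)*(o^4 - o^3 - 22*o^2 + 16*o + 96) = o*(o - 5)*(o + 2)*(o^3 - 3*o^2 - 16*o + 48) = o*(o - 5)*(o + 2)*(o + 4)*(o^2 - 7*o + 12) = o*(o - 5)*(o - 3)*(o + 2)*(o + 4)*(o - 4)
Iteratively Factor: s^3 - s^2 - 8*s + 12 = (s - 2)*(s^2 + s - 6) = (s - 2)*(s + 3)*(s - 2)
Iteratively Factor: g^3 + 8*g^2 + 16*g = (g + 4)*(g^2 + 4*g) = (g + 4)^2*(g)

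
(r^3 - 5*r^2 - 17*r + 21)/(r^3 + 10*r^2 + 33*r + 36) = (r^2 - 8*r + 7)/(r^2 + 7*r + 12)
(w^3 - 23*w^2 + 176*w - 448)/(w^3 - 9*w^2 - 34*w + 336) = (w - 8)/(w + 6)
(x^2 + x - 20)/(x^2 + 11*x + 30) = (x - 4)/(x + 6)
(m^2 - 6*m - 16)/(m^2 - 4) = (m - 8)/(m - 2)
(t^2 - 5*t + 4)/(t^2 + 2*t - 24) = (t - 1)/(t + 6)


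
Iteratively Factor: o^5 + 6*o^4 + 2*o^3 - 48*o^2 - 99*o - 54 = (o + 1)*(o^4 + 5*o^3 - 3*o^2 - 45*o - 54) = (o + 1)*(o + 3)*(o^3 + 2*o^2 - 9*o - 18) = (o + 1)*(o + 3)^2*(o^2 - o - 6) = (o - 3)*(o + 1)*(o + 3)^2*(o + 2)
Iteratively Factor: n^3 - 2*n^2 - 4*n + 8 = (n - 2)*(n^2 - 4) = (n - 2)*(n + 2)*(n - 2)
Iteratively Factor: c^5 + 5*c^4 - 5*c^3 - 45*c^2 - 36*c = (c - 3)*(c^4 + 8*c^3 + 19*c^2 + 12*c) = c*(c - 3)*(c^3 + 8*c^2 + 19*c + 12) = c*(c - 3)*(c + 1)*(c^2 + 7*c + 12) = c*(c - 3)*(c + 1)*(c + 3)*(c + 4)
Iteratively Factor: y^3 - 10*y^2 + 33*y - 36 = (y - 3)*(y^2 - 7*y + 12) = (y - 3)^2*(y - 4)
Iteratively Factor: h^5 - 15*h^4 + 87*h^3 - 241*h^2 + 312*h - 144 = (h - 4)*(h^4 - 11*h^3 + 43*h^2 - 69*h + 36) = (h - 4)*(h - 3)*(h^3 - 8*h^2 + 19*h - 12) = (h - 4)*(h - 3)^2*(h^2 - 5*h + 4) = (h - 4)^2*(h - 3)^2*(h - 1)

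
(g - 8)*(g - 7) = g^2 - 15*g + 56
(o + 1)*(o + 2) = o^2 + 3*o + 2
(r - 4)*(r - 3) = r^2 - 7*r + 12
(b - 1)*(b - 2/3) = b^2 - 5*b/3 + 2/3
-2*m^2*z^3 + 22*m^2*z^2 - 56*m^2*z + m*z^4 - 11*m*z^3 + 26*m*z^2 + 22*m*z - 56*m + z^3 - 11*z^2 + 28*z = (-2*m + z)*(z - 7)*(z - 4)*(m*z + 1)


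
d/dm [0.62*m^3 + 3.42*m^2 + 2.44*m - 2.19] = 1.86*m^2 + 6.84*m + 2.44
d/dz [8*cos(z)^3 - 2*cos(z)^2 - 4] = 4*(1 - 6*cos(z))*sin(z)*cos(z)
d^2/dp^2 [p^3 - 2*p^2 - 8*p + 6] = 6*p - 4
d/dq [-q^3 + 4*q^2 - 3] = q*(8 - 3*q)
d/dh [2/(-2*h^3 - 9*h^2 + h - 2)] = 2*(6*h^2 + 18*h - 1)/(2*h^3 + 9*h^2 - h + 2)^2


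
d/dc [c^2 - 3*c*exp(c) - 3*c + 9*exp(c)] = -3*c*exp(c) + 2*c + 6*exp(c) - 3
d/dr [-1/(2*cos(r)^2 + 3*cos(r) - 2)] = -(4*cos(r) + 3)*sin(r)/(3*cos(r) + cos(2*r) - 1)^2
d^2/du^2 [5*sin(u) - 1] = -5*sin(u)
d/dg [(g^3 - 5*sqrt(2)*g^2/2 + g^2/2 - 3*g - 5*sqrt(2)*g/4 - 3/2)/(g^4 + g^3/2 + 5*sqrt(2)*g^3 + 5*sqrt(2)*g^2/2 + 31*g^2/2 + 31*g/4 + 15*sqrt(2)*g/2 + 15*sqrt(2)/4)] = 2*(-2*g^4 + 10*sqrt(2)*g^3 + 99*g^2 + 90*sqrt(2)*g + 18)/(4*g^6 + 40*sqrt(2)*g^5 + 324*g^4 + 680*sqrt(2)*g^3 + 1561*g^2 + 930*sqrt(2)*g + 450)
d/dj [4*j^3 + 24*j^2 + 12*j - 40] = 12*j^2 + 48*j + 12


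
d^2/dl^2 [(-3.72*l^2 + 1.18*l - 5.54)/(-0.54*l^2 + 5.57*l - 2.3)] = (-1.77635683940025e-15*l^4 + 21.689856*l^3 - 18.028656*l^2 - 91.185912*l + 339.118172)/(0.157464*l^6 - 4.872636*l^5 + 52.272378*l^4 - 214.316333*l^3 + 222.64161*l^2 - 88.3959*l + 12.167)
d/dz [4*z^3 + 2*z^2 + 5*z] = 12*z^2 + 4*z + 5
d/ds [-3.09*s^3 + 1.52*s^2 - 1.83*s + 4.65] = -9.27*s^2 + 3.04*s - 1.83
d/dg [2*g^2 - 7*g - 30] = 4*g - 7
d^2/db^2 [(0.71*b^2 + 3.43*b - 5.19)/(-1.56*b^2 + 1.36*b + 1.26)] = (-19.707168*b^3 + 67.408848*b^2 - 106.518672*b + 49.10268)/(3.796416*b^6 - 9.929088*b^5 - 0.542879999999998*b^4 + 13.52384*b^3 + 0.438479999999998*b^2 - 6.477408*b - 2.000376)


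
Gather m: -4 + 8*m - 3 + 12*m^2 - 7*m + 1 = 12*m^2 + m - 6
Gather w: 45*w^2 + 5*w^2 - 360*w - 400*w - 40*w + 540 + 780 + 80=50*w^2 - 800*w + 1400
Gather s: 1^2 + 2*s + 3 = 2*s + 4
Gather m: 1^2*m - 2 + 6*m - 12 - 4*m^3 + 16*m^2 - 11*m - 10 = -4*m^3 + 16*m^2 - 4*m - 24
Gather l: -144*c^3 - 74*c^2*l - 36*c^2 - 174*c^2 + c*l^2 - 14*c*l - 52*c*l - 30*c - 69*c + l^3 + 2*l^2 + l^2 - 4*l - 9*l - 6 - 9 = -144*c^3 - 210*c^2 - 99*c + l^3 + l^2*(c + 3) + l*(-74*c^2 - 66*c - 13) - 15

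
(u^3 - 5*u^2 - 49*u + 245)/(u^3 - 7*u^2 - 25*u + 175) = (u + 7)/(u + 5)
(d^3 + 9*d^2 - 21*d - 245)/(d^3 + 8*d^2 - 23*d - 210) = (d + 7)/(d + 6)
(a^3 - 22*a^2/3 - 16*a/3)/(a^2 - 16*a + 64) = a*(3*a + 2)/(3*(a - 8))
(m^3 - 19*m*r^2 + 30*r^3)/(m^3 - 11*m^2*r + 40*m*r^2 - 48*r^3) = (m^2 + 3*m*r - 10*r^2)/(m^2 - 8*m*r + 16*r^2)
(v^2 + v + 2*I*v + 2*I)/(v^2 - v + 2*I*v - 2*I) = (v + 1)/(v - 1)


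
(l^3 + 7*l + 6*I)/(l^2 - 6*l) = (l^3 + 7*l + 6*I)/(l*(l - 6))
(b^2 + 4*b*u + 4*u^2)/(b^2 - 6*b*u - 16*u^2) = (-b - 2*u)/(-b + 8*u)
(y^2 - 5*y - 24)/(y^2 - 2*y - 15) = (y - 8)/(y - 5)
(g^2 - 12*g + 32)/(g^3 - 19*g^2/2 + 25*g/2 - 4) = 2*(g - 4)/(2*g^2 - 3*g + 1)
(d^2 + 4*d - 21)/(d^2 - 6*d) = (d^2 + 4*d - 21)/(d*(d - 6))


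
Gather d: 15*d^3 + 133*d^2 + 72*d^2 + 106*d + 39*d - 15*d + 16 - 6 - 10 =15*d^3 + 205*d^2 + 130*d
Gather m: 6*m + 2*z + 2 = 6*m + 2*z + 2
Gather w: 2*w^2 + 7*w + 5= 2*w^2 + 7*w + 5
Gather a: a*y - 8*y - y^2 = a*y - y^2 - 8*y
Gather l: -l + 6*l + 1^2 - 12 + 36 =5*l + 25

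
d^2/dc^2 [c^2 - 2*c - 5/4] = 2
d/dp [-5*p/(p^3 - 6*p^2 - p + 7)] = 5*(2*p^3 - 6*p^2 - 7)/(p^6 - 12*p^5 + 34*p^4 + 26*p^3 - 83*p^2 - 14*p + 49)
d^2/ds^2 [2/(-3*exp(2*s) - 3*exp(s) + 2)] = 6*(-6*(2*exp(s) + 1)^2*exp(s) + (4*exp(s) + 1)*(3*exp(2*s) + 3*exp(s) - 2))*exp(s)/(3*exp(2*s) + 3*exp(s) - 2)^3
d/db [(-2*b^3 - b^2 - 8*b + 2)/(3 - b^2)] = 2*(b^4 - 13*b^2 - b - 12)/(b^4 - 6*b^2 + 9)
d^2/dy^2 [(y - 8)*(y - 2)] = 2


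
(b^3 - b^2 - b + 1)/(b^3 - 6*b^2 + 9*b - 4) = (b + 1)/(b - 4)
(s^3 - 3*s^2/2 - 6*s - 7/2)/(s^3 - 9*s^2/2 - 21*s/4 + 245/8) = 4*(s^2 + 2*s + 1)/(4*s^2 - 4*s - 35)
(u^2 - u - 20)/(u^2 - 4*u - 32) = (u - 5)/(u - 8)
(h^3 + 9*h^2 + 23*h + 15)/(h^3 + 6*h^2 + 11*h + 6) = (h + 5)/(h + 2)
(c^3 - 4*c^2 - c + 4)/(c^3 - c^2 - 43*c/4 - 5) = 4*(c^2 - 1)/(4*c^2 + 12*c + 5)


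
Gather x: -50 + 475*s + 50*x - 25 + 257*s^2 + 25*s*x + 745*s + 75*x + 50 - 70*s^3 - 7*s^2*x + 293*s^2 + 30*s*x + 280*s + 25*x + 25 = -70*s^3 + 550*s^2 + 1500*s + x*(-7*s^2 + 55*s + 150)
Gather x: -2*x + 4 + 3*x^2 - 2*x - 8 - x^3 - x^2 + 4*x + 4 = -x^3 + 2*x^2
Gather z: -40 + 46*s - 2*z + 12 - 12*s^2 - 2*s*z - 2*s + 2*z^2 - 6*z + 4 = -12*s^2 + 44*s + 2*z^2 + z*(-2*s - 8) - 24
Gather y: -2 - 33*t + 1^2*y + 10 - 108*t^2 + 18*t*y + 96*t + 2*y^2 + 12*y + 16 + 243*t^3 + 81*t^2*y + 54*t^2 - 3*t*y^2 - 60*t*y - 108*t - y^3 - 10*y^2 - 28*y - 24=243*t^3 - 54*t^2 - 45*t - y^3 + y^2*(-3*t - 8) + y*(81*t^2 - 42*t - 15)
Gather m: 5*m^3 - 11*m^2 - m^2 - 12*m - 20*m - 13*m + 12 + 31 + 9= 5*m^3 - 12*m^2 - 45*m + 52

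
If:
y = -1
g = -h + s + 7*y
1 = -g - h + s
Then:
No Solution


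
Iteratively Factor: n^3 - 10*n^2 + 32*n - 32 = (n - 4)*(n^2 - 6*n + 8) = (n - 4)*(n - 2)*(n - 4)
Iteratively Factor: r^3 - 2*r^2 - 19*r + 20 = (r - 1)*(r^2 - r - 20) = (r - 5)*(r - 1)*(r + 4)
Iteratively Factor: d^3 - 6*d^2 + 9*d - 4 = (d - 1)*(d^2 - 5*d + 4) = (d - 4)*(d - 1)*(d - 1)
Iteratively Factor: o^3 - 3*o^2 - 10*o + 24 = (o + 3)*(o^2 - 6*o + 8) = (o - 2)*(o + 3)*(o - 4)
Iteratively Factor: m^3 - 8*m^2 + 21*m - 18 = (m - 3)*(m^2 - 5*m + 6) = (m - 3)*(m - 2)*(m - 3)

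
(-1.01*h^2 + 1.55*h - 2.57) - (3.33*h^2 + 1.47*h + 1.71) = -4.34*h^2 + 0.0800000000000001*h - 4.28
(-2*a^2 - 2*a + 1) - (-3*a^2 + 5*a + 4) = a^2 - 7*a - 3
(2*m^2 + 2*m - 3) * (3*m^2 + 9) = 6*m^4 + 6*m^3 + 9*m^2 + 18*m - 27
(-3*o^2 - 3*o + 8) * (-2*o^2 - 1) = 6*o^4 + 6*o^3 - 13*o^2 + 3*o - 8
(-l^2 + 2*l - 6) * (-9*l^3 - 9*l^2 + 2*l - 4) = 9*l^5 - 9*l^4 + 34*l^3 + 62*l^2 - 20*l + 24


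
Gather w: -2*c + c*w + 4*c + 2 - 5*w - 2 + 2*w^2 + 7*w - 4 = 2*c + 2*w^2 + w*(c + 2) - 4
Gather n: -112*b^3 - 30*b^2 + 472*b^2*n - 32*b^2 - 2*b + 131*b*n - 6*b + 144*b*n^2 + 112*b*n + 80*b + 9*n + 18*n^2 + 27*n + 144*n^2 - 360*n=-112*b^3 - 62*b^2 + 72*b + n^2*(144*b + 162) + n*(472*b^2 + 243*b - 324)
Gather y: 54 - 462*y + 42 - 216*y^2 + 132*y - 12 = -216*y^2 - 330*y + 84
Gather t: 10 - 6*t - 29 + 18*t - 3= 12*t - 22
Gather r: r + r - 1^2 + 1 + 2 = 2*r + 2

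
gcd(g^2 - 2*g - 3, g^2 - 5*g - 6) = g + 1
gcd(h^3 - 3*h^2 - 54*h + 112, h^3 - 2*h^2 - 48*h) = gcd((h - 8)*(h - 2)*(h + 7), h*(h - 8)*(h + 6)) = h - 8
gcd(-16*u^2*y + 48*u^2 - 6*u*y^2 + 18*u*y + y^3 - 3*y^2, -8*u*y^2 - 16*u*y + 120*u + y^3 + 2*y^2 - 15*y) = -8*u*y + 24*u + y^2 - 3*y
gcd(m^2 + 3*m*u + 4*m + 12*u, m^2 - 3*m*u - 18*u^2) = m + 3*u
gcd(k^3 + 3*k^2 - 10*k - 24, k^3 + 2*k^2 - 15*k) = k - 3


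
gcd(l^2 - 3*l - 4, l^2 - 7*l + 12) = l - 4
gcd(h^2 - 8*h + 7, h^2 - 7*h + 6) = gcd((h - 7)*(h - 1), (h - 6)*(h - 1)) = h - 1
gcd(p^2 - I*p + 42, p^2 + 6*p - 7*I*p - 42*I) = p - 7*I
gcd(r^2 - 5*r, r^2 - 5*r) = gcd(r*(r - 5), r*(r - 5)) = r^2 - 5*r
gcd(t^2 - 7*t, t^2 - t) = t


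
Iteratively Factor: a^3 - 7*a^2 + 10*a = (a - 2)*(a^2 - 5*a) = (a - 5)*(a - 2)*(a)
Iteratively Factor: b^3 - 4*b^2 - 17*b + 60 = (b - 5)*(b^2 + b - 12) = (b - 5)*(b - 3)*(b + 4)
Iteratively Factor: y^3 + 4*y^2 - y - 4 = (y + 4)*(y^2 - 1) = (y + 1)*(y + 4)*(y - 1)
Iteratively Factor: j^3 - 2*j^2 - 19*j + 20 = (j + 4)*(j^2 - 6*j + 5) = (j - 5)*(j + 4)*(j - 1)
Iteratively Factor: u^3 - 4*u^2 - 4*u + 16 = (u - 2)*(u^2 - 2*u - 8) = (u - 4)*(u - 2)*(u + 2)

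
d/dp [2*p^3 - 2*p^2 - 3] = 2*p*(3*p - 2)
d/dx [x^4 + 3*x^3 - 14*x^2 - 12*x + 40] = 4*x^3 + 9*x^2 - 28*x - 12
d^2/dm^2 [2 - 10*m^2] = -20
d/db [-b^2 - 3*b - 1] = -2*b - 3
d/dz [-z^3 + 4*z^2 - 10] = z*(8 - 3*z)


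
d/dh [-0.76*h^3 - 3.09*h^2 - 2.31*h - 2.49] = -2.28*h^2 - 6.18*h - 2.31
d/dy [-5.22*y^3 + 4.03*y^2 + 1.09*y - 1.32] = -15.66*y^2 + 8.06*y + 1.09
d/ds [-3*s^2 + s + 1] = 1 - 6*s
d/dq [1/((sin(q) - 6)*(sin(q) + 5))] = (-sin(2*q) + cos(q))/((sin(q) - 6)^2*(sin(q) + 5)^2)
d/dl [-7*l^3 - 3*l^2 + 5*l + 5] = -21*l^2 - 6*l + 5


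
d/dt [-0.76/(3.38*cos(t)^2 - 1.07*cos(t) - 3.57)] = (0.8132 - 5.1376*cos(t))*sin(t)/(-3.38*cos(t)^2 + 1.07*cos(t) + 3.57)^2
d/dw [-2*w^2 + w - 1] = 1 - 4*w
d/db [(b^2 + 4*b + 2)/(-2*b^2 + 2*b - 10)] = (5*b^2 - 6*b - 22)/(2*(b^4 - 2*b^3 + 11*b^2 - 10*b + 25))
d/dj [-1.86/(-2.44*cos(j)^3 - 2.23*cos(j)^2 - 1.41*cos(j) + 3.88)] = (13.6152*cos(j)^2 + 8.2956*cos(j) + 2.6226)*sin(j)/(2.44*cos(j)^3 + 2.23*cos(j)^2 + 1.41*cos(j) - 3.88)^2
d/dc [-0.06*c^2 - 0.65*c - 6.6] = -0.12*c - 0.65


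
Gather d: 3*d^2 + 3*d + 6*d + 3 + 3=3*d^2 + 9*d + 6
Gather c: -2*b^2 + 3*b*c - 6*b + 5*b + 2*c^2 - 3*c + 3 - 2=-2*b^2 - b + 2*c^2 + c*(3*b - 3) + 1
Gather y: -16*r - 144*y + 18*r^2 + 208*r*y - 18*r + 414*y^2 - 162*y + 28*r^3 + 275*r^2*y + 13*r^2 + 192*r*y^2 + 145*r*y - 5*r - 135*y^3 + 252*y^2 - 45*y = 28*r^3 + 31*r^2 - 39*r - 135*y^3 + y^2*(192*r + 666) + y*(275*r^2 + 353*r - 351)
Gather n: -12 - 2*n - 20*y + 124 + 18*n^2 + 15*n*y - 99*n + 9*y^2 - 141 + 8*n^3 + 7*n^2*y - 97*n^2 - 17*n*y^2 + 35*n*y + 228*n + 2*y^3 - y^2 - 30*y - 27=8*n^3 + n^2*(7*y - 79) + n*(-17*y^2 + 50*y + 127) + 2*y^3 + 8*y^2 - 50*y - 56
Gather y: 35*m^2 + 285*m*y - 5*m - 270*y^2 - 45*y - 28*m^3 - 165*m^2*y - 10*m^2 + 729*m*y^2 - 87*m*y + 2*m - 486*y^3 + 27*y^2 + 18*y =-28*m^3 + 25*m^2 - 3*m - 486*y^3 + y^2*(729*m - 243) + y*(-165*m^2 + 198*m - 27)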